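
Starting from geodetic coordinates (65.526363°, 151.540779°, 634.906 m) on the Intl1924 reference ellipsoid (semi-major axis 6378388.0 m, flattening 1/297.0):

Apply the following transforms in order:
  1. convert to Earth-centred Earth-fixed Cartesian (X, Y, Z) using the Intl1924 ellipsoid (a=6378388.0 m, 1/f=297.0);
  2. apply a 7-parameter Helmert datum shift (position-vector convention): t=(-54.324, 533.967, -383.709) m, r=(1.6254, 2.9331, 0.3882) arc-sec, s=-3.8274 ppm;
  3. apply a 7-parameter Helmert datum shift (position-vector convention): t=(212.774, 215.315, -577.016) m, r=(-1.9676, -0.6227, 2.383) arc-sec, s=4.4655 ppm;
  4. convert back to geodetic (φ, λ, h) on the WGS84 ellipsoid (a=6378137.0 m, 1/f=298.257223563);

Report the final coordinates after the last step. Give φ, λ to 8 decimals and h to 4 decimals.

start: φ=65.526363°, λ=151.540779°, h=634.906 m
→ ECEF (a=6378388.000, f=1/297.0): X=-2329813.1445, Y=1262839.1254, Z=5782976.5053
→ Helmert 7p (PV): X=-2329778.6941, Y=1263318.3036, Z=5782613.7438
→ Helmert 7p (PV): X=-2329608.3764, Y=1263567.5053, Z=5782043.4655
→ geod (Bowring, a=6378137.000): φ=65.52091243°, λ=151.52482533°, h=30.3404 m

φ=65.52091243°, λ=151.52482533°, h=30.3404 m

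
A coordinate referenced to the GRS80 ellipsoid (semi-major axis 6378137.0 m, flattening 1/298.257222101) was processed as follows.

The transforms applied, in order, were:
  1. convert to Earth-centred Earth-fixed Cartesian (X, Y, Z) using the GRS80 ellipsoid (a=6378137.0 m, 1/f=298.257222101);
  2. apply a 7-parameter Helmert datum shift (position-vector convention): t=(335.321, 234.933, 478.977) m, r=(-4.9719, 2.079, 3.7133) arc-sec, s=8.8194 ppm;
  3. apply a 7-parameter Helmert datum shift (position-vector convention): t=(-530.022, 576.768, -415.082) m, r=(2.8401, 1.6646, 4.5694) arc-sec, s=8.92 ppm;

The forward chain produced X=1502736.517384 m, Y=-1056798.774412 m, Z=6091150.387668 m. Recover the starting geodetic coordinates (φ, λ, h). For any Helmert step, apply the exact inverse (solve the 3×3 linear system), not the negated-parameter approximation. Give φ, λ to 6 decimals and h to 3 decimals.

φ=73.317375°, λ=-35.139884°, h=3644.404 m

start: X=1502736.5174, Y=-1056798.7744, Z=6091150.3877 m
→ Helmert⁻¹: X=1503180.5476, Y=-1057315.5352, Z=6091537.8228
→ Helmert⁻¹: X=1502751.5381, Y=-1057715.0148, Z=6090994.7777
→ geod (Bowring, a=6378137.000): φ=73.31737500°, λ=-35.13988400°, h=3644.4040 m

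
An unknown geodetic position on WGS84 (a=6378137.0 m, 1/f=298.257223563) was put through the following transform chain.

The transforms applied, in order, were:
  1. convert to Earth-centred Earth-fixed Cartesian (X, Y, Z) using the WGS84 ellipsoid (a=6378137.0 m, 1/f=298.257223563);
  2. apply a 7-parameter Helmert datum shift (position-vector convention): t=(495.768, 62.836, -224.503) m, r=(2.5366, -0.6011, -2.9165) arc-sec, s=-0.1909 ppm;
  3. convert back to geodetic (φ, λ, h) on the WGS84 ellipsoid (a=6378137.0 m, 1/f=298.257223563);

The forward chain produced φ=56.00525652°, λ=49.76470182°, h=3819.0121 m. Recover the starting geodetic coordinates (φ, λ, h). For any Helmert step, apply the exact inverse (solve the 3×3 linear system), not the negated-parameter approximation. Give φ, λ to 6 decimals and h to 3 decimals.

φ=56.008479°, λ=49.771408°, h=3800.293 m

start: φ=56.005257°, λ=49.764702°, h=3819.012 m
→ ECEF (a=6378137.000, f=1/298.257223563): X=2310157.0813, Y=2730288.0892, Z=5267935.7935
→ Helmert⁻¹: X=2309638.5010, Y=2730323.2179, Z=5268120.9945
→ geod (Bowring, a=6378137.000): φ=56.00847900°, λ=49.77140800°, h=3800.2930 m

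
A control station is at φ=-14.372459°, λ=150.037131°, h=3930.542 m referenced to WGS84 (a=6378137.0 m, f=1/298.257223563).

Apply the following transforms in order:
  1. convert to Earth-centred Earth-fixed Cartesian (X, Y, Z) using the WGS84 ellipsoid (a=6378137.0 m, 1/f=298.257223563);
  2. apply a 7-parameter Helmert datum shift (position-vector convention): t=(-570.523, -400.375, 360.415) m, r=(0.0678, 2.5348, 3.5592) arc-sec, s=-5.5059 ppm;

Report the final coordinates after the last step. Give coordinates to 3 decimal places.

start: φ=-14.372459°, λ=150.037131°, h=3930.542 m
→ ECEF (a=6378137.000, f=1/298.257223563): X=-5357157.2251, Y=3088328.8971, Z=-1573909.9463
→ Helmert 7p (PV): X=-5357770.8842, Y=3087819.5955, Z=-1573474.0163

X=-5357770.884 m, Y=3087819.596 m, Z=-1573474.016 m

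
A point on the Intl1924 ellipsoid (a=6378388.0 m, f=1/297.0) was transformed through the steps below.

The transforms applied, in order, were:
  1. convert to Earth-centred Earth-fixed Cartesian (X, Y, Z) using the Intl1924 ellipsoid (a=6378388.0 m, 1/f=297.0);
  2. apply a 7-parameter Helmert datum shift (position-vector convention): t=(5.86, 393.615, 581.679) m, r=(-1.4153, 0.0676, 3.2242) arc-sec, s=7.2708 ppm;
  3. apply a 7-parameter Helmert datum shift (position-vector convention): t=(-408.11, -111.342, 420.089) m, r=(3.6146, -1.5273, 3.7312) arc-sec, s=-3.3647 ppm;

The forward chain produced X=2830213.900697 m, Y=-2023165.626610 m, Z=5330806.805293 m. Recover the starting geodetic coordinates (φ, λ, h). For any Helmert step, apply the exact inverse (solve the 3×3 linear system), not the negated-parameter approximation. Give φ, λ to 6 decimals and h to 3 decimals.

start: X=2830213.9007, Y=-2023165.6266, Z=5330806.8053 m
→ Helmert⁻¹: X=2830634.4092, Y=-2023018.8853, Z=5330419.1434
→ Helmert⁻¹: X=2830574.5919, Y=-2023478.6050, Z=5329785.7560
→ geod (Bowring, a=6378388.000): φ=57.03882000°, λ=-35.55964800°, h=1693.8080 m

φ=57.038820°, λ=-35.559648°, h=1693.808 m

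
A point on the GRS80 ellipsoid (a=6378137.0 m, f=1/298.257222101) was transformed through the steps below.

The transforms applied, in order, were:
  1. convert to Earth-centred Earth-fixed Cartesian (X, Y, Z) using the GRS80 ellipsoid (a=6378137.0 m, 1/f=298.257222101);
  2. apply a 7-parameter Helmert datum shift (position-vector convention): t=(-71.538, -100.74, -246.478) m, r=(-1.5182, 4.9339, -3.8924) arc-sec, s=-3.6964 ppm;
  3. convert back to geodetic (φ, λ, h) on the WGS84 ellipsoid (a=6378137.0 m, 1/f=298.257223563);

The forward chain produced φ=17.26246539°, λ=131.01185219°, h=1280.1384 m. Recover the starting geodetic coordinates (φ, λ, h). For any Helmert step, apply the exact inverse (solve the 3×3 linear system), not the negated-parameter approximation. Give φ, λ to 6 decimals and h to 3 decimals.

start: φ=17.262465°, λ=131.011852°, h=1280.138 m
→ ECEF (a=6378137.000, f=1/298.257223563): X=-3998879.8587, Y=4598263.6208, Z=1880971.7392
→ Helmert⁻¹: X=-3998954.8736, Y=4598292.0482, Z=1881163.3605
→ geod (Bowring, a=6378137.000): φ=17.26392900°, λ=131.01220900°, h=1404.4970 m

φ=17.263929°, λ=131.012209°, h=1404.497 m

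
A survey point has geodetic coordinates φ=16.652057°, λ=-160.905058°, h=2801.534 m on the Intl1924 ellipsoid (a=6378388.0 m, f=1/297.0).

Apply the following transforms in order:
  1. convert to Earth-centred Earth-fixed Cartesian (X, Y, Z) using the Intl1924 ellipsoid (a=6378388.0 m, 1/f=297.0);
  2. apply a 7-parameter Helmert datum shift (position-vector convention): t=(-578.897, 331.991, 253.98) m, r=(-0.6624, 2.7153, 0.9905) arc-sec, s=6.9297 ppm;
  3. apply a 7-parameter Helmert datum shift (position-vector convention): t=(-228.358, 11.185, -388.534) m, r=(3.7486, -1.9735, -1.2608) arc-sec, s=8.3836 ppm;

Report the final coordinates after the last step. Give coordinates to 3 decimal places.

X=-5779682.930 m, Y=-2000221.601 m, Z=1816684.815 m

start: φ=16.652057°, λ=-160.905058°, h=2801.534 m
→ ECEF (a=6378388.000, f=1/297.0): X=-5778791.0888, Y=-2000514.5318, Z=1816800.6947
→ Helmert 7p (PV): X=-5779376.5076, Y=-2000218.3197, Z=1817149.7625
→ Helmert 7p (PV): X=-5779682.9303, Y=-2000221.6014, Z=1816684.8146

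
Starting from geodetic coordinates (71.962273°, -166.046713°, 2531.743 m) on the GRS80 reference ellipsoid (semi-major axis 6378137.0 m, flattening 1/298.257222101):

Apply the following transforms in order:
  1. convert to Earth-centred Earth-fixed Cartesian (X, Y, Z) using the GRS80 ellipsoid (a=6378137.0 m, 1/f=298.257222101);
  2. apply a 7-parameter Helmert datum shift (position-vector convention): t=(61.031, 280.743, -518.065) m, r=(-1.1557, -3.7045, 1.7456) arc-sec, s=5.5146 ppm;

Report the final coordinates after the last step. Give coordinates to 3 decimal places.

X=-1923312.763 m, Y=-477561.380 m, Z=6044274.773 m

start: φ=71.962273°, λ=-166.046713°, h=2531.743 m
→ ECEF (a=6378137.000, f=1/298.257222101): X=-1923258.6673, Y=-477857.0808, Z=6044791.3675
→ Helmert 7p (PV): X=-1923312.7628, Y=-477561.3803, Z=6044274.7728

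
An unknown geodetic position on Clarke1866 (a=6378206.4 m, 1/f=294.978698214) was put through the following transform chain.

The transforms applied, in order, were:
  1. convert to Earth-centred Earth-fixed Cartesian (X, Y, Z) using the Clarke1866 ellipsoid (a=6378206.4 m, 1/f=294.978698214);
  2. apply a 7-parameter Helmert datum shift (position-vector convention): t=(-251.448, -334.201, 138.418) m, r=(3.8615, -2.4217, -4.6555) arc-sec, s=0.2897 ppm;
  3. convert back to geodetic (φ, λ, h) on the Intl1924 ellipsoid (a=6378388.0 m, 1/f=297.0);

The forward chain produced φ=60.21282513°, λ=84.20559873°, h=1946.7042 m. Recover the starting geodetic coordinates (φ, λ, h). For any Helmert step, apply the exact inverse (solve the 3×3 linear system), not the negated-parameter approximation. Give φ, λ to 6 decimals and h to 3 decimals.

φ=60.209426°, λ=84.202017°, h=2294.043 m

start: φ=60.212825°, λ=84.205599°, h=1946.704 m
→ ECEF (a=6378388.000, f=1/297.0): X=320815.0224, Y=3161437.6973, Z=5514103.2811
→ Helmert⁻¹: X=321059.7493, Y=3161881.4550, Z=5513900.3024
→ geod (Bowring, a=6378206.400): φ=60.20942600°, λ=84.20201700°, h=2294.0430 m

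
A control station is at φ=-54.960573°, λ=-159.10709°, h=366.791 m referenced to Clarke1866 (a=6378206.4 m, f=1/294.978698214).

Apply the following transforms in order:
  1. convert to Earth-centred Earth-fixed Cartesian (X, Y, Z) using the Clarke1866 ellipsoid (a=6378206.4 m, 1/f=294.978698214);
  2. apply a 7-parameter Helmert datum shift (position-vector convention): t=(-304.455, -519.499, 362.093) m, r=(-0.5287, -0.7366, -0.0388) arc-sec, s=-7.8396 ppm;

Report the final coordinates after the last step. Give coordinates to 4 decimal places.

start: φ=-54.960573°, λ=-159.107090°, h=366.791 m
→ ECEF (a=6378206.400, f=1/294.978698214): X=-3429187.8764, Y=-1308993.3204, Z=-5198962.9073
→ Helmert 7p (PV): X=-3429447.1281, Y=-1309515.2383, Z=-5198568.9473

X=-3429447.1281 m, Y=-1309515.2383 m, Z=-5198568.9473 m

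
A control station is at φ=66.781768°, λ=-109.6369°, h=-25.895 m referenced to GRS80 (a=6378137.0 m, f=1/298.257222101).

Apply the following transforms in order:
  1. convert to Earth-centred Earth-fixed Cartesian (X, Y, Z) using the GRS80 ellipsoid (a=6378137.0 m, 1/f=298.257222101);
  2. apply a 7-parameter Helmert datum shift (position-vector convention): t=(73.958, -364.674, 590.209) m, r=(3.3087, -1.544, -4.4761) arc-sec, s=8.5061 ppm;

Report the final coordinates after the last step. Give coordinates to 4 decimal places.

X=-847435.9803 m, Y=-2375415.6554 m, Z=5839433.0015 m

start: φ=66.781768°, λ=-109.636900°, h=-25.895 m
→ ECEF (a=6378137.000, f=1/298.257222101): X=-847407.4843, Y=-2374955.5075, Z=5838837.5672
→ Helmert 7p (PV): X=-847435.9803, Y=-2375415.6554, Z=5839433.0015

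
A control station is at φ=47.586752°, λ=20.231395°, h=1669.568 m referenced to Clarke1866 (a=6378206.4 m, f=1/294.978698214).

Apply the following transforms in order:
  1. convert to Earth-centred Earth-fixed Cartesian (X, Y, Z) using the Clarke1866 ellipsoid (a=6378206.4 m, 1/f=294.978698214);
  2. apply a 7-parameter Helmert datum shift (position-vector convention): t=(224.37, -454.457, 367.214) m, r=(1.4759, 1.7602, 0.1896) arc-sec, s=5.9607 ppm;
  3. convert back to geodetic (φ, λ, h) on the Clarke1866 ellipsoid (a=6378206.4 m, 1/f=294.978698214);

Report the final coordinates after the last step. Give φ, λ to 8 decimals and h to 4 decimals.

start: φ=47.586752°, λ=20.231395°, h=1669.568 m
→ ECEF (a=6378206.400, f=1/294.978698214): X=4045039.1968, Y=1490801.6557, Z=4687036.9903
→ Helmert 7p (PV): X=4045326.3056, Y=1490326.2655, Z=4687408.2903
→ geod (Bowring, a=6378206.400): φ=47.58830648°, λ=20.22414722°, h=2014.5435 m

φ=47.58830648°, λ=20.22414722°, h=2014.5435 m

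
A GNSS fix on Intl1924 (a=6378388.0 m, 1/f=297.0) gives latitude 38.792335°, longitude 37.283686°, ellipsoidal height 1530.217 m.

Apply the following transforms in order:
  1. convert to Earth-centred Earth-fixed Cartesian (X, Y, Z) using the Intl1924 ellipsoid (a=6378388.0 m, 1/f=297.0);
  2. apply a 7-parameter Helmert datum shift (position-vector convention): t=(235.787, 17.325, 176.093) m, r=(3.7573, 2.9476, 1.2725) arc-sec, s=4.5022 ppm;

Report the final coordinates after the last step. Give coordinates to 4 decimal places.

X=3961987.6640 m, Y=3016204.1276 m, Z=3975591.0750 m

start: φ=38.792335°, λ=37.283686°, h=1530.217 m
→ ECEF (a=6378388.000, f=1/297.0): X=3961695.8384, Y=3016221.1979, Z=3975398.7549
→ Helmert 7p (PV): X=3961987.6640, Y=3016204.1276, Z=3975591.0750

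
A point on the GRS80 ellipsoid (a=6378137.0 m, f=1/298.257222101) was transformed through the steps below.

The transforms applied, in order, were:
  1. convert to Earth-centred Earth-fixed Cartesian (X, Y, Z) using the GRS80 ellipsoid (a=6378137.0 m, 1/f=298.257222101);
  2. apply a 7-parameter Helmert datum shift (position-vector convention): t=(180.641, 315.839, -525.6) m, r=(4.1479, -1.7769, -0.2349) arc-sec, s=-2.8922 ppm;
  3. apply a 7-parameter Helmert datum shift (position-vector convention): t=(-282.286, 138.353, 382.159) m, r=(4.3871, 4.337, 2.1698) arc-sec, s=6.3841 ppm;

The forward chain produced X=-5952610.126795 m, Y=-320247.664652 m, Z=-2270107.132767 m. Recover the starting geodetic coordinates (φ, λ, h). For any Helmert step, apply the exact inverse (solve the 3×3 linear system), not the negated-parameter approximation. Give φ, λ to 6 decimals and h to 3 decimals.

φ=-20.975336°, λ=-176.915692°, h=3271.017 m

start: X=-5952610.1268, Y=-320247.6647, Z=-2270107.1328 m
→ Helmert⁻¹: X=-5952245.4686, Y=-320369.6516, Z=-2270593.1369
→ Helmert⁻¹: X=-5952462.5154, Y=-320738.8460, Z=-2270016.3741
→ geod (Bowring, a=6378137.000): φ=-20.97533600°, λ=-176.91569200°, h=3271.0170 m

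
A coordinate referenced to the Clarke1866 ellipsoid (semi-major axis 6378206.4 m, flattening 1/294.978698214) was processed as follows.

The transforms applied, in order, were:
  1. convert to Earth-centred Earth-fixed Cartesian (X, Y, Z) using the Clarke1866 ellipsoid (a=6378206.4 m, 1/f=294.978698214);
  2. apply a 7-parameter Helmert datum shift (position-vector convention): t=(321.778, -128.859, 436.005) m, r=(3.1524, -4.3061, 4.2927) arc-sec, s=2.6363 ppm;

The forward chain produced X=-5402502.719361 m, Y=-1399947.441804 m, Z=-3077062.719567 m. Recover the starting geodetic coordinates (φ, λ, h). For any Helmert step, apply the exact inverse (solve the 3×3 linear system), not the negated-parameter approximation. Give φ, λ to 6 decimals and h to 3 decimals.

φ=-29.035906°, λ=-165.475515°, h=298.332 m

start: X=-5402502.7194, Y=-1399947.4418, Z=-3077062.7196 m
→ Helmert⁻¹: X=-5402903.6296, Y=-1399749.4815, Z=-3077356.4246
→ geod (Bowring, a=6378206.400): φ=-29.03590600°, λ=-165.47551500°, h=298.3320 m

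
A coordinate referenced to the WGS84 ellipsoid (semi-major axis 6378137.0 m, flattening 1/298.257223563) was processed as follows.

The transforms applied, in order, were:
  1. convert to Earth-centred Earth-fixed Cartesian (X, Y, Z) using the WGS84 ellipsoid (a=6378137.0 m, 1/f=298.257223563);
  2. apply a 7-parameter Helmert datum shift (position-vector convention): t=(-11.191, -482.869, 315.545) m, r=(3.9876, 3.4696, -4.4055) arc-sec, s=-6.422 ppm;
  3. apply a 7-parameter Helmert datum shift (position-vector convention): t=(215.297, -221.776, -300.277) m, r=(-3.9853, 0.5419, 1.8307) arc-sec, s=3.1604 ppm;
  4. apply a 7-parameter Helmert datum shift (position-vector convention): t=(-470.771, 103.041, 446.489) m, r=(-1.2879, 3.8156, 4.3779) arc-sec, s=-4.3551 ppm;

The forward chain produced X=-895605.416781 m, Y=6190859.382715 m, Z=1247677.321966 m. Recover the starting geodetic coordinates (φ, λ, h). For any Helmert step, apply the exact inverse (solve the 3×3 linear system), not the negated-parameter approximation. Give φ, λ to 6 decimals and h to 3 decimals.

φ=11.349126°, λ=98.228363°, h=1711.585 m

start: X=-895605.4168, Y=6190859.3827, Z=1247677.3220 m
→ Helmert⁻¹: X=-895030.2192, Y=6190794.5121, Z=1247258.3628
→ Helmert⁻¹: X=-895191.0168, Y=6190980.5607, Z=1247671.9629
→ Helmert⁻¹: X=-895338.7956, Y=6191508.1805, Z=1247229.6710
→ geod (Bowring, a=6378137.000): φ=11.34912600°, λ=98.22836300°, h=1711.5850 m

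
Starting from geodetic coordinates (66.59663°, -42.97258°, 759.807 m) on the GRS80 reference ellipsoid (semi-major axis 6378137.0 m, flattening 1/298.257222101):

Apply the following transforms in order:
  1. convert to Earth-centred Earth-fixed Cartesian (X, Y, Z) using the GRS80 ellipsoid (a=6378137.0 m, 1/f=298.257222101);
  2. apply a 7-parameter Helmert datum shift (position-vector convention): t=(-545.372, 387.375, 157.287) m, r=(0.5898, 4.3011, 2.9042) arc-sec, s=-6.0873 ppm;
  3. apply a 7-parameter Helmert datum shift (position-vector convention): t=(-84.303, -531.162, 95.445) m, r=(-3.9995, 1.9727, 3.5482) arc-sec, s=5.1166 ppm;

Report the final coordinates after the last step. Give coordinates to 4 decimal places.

X=1858712.6278 m, Y=-1731975.4164 m, Z=5831607.7697 m

start: φ=66.596630°, λ=-42.972580°, h=759.807 m
→ ECEF (a=6378137.000, f=1/298.257222101): X=1859112.5670, Y=-1731987.8618, Z=5831388.6177
→ Helmert 7p (PV): X=1858701.8615, Y=-1731580.4419, Z=5831466.6883
→ Helmert 7p (PV): X=1858712.6278, Y=-1731975.4164, Z=5831607.7697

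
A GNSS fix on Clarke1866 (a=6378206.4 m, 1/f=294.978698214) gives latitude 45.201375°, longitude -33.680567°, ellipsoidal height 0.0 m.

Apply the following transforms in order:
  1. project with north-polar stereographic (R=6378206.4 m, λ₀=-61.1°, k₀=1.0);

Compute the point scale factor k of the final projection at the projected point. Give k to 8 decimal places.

start: φ=45.201375°, λ=-33.680567°, h=0.000 m
→ into stereo (λ₀=-61.1°): φ=45.20137500°, λ−λ₀=27.41943300°
scale k = 1.16987275

1.16987275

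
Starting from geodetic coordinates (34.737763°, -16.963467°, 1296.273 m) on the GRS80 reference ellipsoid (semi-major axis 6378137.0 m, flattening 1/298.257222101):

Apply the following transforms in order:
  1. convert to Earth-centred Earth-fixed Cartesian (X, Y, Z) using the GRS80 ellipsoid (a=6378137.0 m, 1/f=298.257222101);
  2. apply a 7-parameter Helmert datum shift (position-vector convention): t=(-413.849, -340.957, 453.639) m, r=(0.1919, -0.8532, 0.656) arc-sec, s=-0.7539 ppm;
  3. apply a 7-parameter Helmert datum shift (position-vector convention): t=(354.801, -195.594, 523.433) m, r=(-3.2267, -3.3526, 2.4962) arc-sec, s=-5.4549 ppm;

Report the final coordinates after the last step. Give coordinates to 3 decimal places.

X=5019642.790 m, Y=-1531599.702 m, Z=3615816.109 m

start: φ=34.737763°, λ=-16.963467°, h=1296.273 m
→ ECEF (a=6378137.000, f=1/298.257222101): X=5019783.3107, Y=-1531202.5588, Z=3614736.6017
→ Helmert 7p (PV): X=5019355.5950, Y=-1531529.7596, Z=3615206.8550
→ Helmert 7p (PV): X=5019642.7895, Y=-1531599.7017, Z=3615816.1092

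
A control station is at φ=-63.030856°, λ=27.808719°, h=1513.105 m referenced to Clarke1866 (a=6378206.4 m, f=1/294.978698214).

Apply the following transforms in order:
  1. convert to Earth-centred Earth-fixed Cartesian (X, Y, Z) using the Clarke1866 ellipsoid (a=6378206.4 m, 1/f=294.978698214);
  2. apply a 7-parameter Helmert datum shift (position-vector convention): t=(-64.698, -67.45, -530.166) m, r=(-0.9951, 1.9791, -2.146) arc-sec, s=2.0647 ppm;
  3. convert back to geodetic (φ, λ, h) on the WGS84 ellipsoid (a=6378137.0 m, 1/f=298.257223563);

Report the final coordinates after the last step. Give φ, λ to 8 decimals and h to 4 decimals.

start: φ=-63.030856°, λ=27.808719°, h=1513.105 m
→ ECEF (a=6378206.400, f=1/294.978698214): X=2566032.4001, Y=1353414.4820, Z=-5662693.3948
→ Helmert 7p (PV): X=2565932.7479, Y=1353295.8100, Z=-5663266.4029
→ geod (Bowring, a=6378137.000): φ=-63.03260548°, λ=27.80756404°, h=1839.2702 m

φ=-63.03260548°, λ=27.80756404°, h=1839.2702 m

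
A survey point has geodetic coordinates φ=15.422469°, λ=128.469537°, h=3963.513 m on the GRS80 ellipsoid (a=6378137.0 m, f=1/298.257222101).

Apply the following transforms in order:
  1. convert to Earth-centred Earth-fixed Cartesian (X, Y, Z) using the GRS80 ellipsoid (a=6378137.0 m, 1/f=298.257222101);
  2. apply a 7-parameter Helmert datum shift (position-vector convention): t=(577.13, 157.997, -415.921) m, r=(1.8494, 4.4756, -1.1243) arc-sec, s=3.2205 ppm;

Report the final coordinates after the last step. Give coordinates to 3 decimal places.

start: φ=15.422469°, λ=128.469537°, h=3963.513 m
→ ECEF (a=6378137.000, f=1/298.257222101): X=-3828235.0076, Y=4818006.8185, Z=1686262.8272
→ Helmert 7p (PV): X=-3827607.3553, Y=4818186.0794, Z=1685978.6024

X=-3827607.355 m, Y=4818186.079 m, Z=1685978.602 m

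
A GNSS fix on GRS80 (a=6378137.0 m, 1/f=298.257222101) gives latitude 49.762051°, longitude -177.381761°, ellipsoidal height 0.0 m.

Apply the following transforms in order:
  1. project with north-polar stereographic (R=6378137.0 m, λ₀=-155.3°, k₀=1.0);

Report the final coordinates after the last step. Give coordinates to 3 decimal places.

start: φ=49.762051°, λ=-177.381761°, h=0.000 m
→ stereo (R=6378137.0, λ₀=-155.3°): E=-1756689.1153, N=-4330157.4491

E=-1756689.115 m, N=-4330157.449 m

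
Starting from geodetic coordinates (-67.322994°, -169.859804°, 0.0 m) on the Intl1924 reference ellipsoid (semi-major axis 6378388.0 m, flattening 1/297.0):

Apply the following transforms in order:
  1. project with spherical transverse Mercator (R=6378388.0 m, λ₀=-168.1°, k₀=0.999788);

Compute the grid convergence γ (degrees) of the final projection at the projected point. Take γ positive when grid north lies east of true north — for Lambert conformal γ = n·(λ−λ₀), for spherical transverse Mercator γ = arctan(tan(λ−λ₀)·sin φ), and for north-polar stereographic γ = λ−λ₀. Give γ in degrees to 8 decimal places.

1.62383452

start: φ=-67.322994°, λ=-169.859804°, h=0.000 m
→ into tm (λ₀=-168.1°): φ=-67.32299400°, λ−λ₀=-1.75980400°
convergence γ = 1.62383452°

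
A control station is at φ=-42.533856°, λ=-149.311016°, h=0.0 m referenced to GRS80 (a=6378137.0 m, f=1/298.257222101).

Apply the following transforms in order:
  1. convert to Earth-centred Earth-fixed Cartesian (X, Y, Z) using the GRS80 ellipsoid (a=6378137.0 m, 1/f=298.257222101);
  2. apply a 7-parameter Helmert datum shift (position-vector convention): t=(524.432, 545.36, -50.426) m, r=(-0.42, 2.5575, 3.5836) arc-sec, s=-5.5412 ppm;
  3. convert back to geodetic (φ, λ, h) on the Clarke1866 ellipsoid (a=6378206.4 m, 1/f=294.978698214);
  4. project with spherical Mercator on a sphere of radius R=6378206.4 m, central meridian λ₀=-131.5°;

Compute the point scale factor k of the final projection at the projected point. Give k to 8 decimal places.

start: φ=-42.533856°, λ=-149.311016°, h=0.000 m
→ ECEF (a=6378137.000, f=1/298.257222101): X=-4047885.3733, Y=-2402405.9277, Z=-4289486.7592
→ Helmert 7p (PV): X=-4047349.9580, Y=-2401926.3164, Z=-4289458.3347
→ geod (Bowring, a=6378206.400): φ=-42.54009294°, λ=-149.31271035°, h=-499.7029 m
→ into merc (λ₀=-131.5°): φ=-42.54009294°, λ−λ₀=-17.81271035°
scale k = 1.35721229

1.35721229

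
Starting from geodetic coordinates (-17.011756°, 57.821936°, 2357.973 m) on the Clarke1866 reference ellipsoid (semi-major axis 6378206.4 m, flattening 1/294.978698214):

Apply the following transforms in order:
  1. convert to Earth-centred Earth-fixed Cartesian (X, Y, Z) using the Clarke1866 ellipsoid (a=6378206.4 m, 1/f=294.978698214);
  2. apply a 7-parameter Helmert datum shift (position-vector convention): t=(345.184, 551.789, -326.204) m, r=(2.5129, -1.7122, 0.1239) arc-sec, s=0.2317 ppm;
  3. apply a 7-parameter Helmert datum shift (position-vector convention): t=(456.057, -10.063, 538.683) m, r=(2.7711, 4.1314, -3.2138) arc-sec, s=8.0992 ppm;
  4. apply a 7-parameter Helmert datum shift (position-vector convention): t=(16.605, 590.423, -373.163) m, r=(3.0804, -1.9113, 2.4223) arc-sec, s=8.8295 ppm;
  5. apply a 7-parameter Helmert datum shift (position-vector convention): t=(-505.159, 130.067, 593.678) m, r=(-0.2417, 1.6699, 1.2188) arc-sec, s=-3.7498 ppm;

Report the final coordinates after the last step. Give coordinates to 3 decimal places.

start: φ=-17.011756°, λ=57.821936°, h=2357.973 m
→ ECEF (a=6378206.400, f=1/294.978698214): X=3250245.7083, Y=5165687.5222, Z=-1854654.8406
→ Helmert 7p (PV): X=3250603.9379, Y=5166265.0555, Z=-1854891.5611
→ Helmert 7p (PV): X=3251129.6651, Y=5166271.1073, Z=-1854363.6024
→ Helmert 7p (PV): X=3251131.4877, Y=5166973.0200, Z=-1854645.8576
→ Helmert 7p (PV): X=3250568.5916, Y=5167100.7492, Z=-1854077.6004

X=3250568.592 m, Y=5167100.749 m, Z=-1854077.600 m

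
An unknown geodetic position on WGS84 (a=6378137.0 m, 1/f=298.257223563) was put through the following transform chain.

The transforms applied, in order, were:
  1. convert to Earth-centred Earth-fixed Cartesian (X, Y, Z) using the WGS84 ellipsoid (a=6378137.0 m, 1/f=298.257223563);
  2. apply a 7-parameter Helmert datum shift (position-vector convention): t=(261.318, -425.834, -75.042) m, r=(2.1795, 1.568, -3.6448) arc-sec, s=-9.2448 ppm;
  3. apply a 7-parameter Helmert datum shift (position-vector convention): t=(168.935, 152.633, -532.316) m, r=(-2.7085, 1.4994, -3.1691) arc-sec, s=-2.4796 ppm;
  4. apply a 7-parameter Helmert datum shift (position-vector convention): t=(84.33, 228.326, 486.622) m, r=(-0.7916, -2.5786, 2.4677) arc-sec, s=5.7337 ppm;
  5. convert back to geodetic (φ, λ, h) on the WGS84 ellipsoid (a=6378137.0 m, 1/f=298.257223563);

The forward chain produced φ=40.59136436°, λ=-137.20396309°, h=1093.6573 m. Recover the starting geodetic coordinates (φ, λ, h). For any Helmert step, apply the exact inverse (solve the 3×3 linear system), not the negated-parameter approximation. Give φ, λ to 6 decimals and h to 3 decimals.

start: φ=40.591364°, λ=-137.203963°, h=1093.657 m
→ ECEF (a=6378137.000, f=1/298.257223563): X=-3559603.2087, Y=-3295771.4005, Z=4128780.9818
→ Helmert⁻¹: X=-3559654.9510, Y=-3295954.0851, Z=4128302.5410
→ Helmert⁻¹: X=-3559812.0823, Y=-3296223.8006, Z=4128775.9343
→ Helmert⁻¹: X=-3560079.4609, Y=-3295847.7162, Z=4128896.9094
→ geod (Bowring, a=6378137.000): φ=40.58980600°, λ=-137.20712300°, h=1473.8380 m

φ=40.589806°, λ=-137.207123°, h=1473.838 m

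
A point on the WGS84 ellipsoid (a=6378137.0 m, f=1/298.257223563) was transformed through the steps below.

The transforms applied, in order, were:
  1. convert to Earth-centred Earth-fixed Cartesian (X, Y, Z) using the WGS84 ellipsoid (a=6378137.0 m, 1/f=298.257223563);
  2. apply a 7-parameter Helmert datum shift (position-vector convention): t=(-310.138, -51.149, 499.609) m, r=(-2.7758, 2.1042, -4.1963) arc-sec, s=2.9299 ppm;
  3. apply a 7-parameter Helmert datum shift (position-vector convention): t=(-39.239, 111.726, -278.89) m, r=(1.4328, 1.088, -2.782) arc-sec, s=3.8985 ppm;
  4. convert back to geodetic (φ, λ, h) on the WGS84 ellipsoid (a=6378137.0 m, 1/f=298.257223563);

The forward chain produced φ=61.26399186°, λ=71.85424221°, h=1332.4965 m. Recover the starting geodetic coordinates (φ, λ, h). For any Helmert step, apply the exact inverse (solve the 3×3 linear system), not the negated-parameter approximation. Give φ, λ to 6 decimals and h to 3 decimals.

start: φ=61.263992°, λ=71.854242°, h=1332.497 m
→ ECEF (a=6378137.000, f=1/298.257223563): X=957666.8775, Y=2922080.8842, Z=5570713.2997
→ Helmert⁻¹: X=957633.5868, Y=2922009.3812, Z=5570955.2251
→ Helmert⁻¹: X=957824.6452, Y=2921996.4905, Z=5570488.3891
→ geod (Bowring, a=6378137.000): φ=61.26326600°, λ=71.85095900°, h=1120.3540 m

φ=61.263266°, λ=71.850959°, h=1120.354 m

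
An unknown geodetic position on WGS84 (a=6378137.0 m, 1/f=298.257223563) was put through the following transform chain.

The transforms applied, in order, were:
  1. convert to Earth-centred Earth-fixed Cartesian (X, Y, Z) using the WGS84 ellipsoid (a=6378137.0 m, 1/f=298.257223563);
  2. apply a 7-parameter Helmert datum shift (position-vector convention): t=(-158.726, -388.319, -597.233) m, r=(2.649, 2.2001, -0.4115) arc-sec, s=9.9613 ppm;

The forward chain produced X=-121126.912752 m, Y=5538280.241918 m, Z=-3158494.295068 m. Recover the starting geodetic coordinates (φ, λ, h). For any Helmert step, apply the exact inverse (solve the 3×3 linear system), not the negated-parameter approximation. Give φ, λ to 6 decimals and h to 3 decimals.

φ=-29.850451°, λ=91.250954°, h=3881.133 m

start: X=-121126.9128, Y=5538280.2419, Z=-3158494.2951 m
→ Helmert⁻¹: X=-120944.3475, Y=5538572.5913, Z=-3157938.0260
→ geod (Bowring, a=6378137.000): φ=-29.85045100°, λ=91.25095400°, h=3881.1330 m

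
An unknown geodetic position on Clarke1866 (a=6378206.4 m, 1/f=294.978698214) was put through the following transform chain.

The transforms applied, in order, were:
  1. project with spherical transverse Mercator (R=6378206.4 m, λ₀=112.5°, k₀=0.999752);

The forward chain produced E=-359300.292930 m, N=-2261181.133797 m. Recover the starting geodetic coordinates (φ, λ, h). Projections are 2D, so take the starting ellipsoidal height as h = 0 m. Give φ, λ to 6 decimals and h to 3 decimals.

φ=-20.283725°, λ=109.059718°, h=0.000 m

start: E=-359300.2929, N=-2261181.1338 m
→ tm⁻¹: φ=-20.28372500°, λ=109.05971800°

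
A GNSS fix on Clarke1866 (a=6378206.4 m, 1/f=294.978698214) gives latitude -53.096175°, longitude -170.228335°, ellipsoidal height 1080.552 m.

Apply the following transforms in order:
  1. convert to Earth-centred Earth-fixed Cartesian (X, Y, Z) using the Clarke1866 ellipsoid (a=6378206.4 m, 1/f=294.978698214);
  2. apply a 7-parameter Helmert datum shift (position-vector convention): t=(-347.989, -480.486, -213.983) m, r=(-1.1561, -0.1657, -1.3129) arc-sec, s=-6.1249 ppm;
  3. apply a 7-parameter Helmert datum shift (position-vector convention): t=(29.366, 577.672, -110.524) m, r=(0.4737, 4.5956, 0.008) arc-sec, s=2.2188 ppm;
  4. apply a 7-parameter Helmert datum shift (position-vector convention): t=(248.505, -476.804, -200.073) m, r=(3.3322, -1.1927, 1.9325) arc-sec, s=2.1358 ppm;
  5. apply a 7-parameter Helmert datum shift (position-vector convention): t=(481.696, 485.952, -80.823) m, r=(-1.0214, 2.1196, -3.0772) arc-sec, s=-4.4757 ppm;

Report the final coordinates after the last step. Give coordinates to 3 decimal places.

X=-3782917.991 m, Y=-651352.431 m, Z=-5078118.878 m

start: φ=-53.096175°, λ=-170.228335°, h=1080.552 m
→ ECEF (a=6378206.400, f=1/294.978698214): X=-3783213.5784, Y=-651547.8507, Z=-5077638.3074
→ Helmert 7p (PV): X=-3783538.4637, Y=-652028.7252, Z=-5077820.5777
→ Helmert 7p (PV): X=-3783630.6019, Y=-651440.9851, Z=-5077859.5680
→ Helmert 7p (PV): X=-3783354.7125, Y=-651872.5966, Z=-5078102.8888
→ Helmert 7p (PV): X=-3782917.9913, Y=-651352.4307, Z=-5078118.8777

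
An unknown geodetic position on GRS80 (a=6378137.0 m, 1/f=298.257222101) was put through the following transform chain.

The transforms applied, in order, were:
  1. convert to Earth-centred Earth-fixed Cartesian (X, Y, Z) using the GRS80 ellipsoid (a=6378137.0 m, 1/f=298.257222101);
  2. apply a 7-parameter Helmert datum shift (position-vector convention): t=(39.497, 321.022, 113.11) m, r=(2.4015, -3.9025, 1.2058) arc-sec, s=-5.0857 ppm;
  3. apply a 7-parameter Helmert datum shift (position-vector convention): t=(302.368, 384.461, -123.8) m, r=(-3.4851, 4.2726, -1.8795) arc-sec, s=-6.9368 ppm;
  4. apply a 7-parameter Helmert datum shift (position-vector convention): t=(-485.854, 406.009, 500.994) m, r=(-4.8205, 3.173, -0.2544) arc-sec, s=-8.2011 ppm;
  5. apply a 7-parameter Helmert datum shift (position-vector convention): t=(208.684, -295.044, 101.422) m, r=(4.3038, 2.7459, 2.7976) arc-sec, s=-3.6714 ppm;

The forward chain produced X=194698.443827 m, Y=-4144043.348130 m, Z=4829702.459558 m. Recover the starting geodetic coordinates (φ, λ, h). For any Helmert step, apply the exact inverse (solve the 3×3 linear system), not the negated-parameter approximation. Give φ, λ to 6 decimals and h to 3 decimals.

start: X=194698.4438, Y=-4144043.3481, Z=4829702.4596 m
→ Helmert⁻¹: X=194369.9773, Y=-4143665.3800, Z=4829707.8159
→ Helmert⁻¹: X=194788.2531, Y=-4144217.9944, Z=4829152.5712
→ Helmert⁻¹: X=194424.9675, Y=-4144711.0303, Z=4829243.8685
→ Helmert⁻¹: X=194453.5956, Y=-4144998.0442, Z=4829199.8985
→ geod (Bowring, a=6378137.000): φ=49.51882100°, λ=-87.31406200°, h=1293.5040 m

φ=49.518821°, λ=-87.314062°, h=1293.504 m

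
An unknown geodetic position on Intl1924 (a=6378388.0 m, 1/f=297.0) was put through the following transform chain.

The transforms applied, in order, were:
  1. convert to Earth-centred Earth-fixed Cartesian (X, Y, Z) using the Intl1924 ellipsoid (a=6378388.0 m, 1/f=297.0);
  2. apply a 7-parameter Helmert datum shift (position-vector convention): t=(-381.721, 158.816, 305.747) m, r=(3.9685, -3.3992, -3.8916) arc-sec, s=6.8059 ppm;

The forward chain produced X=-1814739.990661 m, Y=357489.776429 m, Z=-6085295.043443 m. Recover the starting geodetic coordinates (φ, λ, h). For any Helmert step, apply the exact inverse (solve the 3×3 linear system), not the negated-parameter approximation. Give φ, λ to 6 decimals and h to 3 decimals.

φ=-73.204198°, λ=168.863647°, h=1592.837 m

start: X=-1814739.9907, Y=357489.7764, Z=-6085295.0434 m
→ Helmert⁻¹: X=-1814452.9486, Y=357177.2105, Z=-6085536.3430
→ geod (Bowring, a=6378388.000): φ=-73.20419800°, λ=168.86364700°, h=1592.8370 m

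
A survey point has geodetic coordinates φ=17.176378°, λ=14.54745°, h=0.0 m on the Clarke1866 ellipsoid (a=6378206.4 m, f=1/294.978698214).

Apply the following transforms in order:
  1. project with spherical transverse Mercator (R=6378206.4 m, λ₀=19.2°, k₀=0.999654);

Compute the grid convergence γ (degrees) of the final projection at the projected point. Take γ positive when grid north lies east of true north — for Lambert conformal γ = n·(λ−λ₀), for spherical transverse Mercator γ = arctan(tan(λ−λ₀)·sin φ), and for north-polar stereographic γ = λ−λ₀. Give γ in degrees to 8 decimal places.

start: φ=17.176378°, λ=14.547450°, h=0.000 m
→ into tm (λ₀=19.2°): φ=17.17637800°, λ−λ₀=-4.65255000°
convergence γ = -1.37672685°

-1.37672685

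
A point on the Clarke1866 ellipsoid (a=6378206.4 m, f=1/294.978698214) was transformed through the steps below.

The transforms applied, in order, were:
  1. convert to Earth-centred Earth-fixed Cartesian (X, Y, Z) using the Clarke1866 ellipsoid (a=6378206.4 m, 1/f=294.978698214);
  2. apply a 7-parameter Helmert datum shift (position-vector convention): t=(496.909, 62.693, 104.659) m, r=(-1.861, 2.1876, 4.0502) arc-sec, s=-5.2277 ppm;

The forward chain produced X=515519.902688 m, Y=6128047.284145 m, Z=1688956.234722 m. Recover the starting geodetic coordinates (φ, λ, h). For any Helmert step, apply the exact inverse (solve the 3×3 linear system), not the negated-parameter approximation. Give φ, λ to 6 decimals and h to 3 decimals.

φ=15.456676°, λ=85.194928°, h=627.790 m

start: X=515519.9027, Y=6128047.2841, Z=1688956.2347 m
→ Helmert⁻¹: X=515128.1025, Y=6127991.2735, Z=1688921.1570
→ geod (Bowring, a=6378206.400): φ=15.45667600°, λ=85.19492800°, h=627.7900 m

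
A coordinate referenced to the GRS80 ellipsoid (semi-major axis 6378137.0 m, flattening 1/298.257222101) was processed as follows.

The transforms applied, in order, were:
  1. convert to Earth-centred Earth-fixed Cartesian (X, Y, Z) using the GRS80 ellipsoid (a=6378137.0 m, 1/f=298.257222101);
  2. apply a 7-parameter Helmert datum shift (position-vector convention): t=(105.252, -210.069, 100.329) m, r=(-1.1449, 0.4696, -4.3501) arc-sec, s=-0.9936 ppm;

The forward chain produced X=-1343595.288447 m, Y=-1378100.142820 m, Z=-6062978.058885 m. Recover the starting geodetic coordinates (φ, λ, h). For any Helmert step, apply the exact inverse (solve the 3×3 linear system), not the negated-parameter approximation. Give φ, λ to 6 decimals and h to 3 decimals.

start: X=-1343595.2884, Y=-1378100.1428, Z=-6062978.0589 m
→ Helmert⁻¹: X=-1343659.0123, Y=-1377886.1265, Z=-6063095.1194
→ geod (Bowring, a=6378137.000): φ=-72.49991500°, λ=-134.27946600°, h=2518.5550 m

φ=-72.499915°, λ=-134.279466°, h=2518.555 m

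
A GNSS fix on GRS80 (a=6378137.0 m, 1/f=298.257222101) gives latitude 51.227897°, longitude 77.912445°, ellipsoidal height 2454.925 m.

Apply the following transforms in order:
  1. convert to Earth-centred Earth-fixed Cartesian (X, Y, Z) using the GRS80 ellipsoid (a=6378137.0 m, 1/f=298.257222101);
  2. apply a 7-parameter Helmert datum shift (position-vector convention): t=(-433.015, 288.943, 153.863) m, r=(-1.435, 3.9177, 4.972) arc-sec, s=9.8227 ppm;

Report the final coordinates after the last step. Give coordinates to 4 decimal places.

X=838002.2206 m, Y=3915444.8875 m, Z=4951534.2595 m

start: φ=51.227897°, λ=77.912445°, h=2454.925 m
→ ECEF (a=6378137.000, f=1/298.257222101): X=838427.3282, Y=3915062.8302, Z=4951374.9231
→ Helmert 7p (PV): X=838002.2206, Y=3915444.8875, Z=4951534.2595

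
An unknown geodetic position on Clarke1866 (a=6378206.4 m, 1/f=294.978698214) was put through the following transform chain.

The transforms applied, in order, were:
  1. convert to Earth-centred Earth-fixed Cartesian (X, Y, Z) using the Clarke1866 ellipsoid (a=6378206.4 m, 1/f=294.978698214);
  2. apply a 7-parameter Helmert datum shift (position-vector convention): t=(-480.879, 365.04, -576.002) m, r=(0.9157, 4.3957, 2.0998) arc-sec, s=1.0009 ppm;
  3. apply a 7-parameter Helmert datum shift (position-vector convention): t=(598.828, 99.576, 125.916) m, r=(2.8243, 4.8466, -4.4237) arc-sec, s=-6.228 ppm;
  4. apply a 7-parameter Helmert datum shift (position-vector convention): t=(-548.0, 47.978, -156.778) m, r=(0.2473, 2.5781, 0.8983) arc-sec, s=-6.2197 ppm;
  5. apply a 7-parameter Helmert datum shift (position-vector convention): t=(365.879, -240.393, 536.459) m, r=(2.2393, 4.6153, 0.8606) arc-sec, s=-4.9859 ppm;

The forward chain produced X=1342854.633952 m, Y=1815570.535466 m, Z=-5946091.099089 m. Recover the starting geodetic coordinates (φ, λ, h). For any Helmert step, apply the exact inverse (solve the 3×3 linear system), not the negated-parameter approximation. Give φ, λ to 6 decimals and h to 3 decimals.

start: X=1342854.6340, Y=1815570.5355, Z=-5946091.0991 m
→ Helmert⁻¹: X=1342636.0842, Y=1815749.8207, Z=-5946646.8778
→ Helmert⁻¹: X=1343274.6713, Y=1815700.1563, Z=-5946512.4728
→ Helmert⁻¹: X=1342784.9965, Y=1815559.2609, Z=-5946668.7330
→ Helmert⁻¹: X=1343409.7259, Y=1815152.3308, Z=-5946066.2085
→ geod (Bowring, a=6378206.400): φ=-69.33289300°, λ=53.49454100°, h=1145.3740 m

φ=-69.332893°, λ=53.494541°, h=1145.374 m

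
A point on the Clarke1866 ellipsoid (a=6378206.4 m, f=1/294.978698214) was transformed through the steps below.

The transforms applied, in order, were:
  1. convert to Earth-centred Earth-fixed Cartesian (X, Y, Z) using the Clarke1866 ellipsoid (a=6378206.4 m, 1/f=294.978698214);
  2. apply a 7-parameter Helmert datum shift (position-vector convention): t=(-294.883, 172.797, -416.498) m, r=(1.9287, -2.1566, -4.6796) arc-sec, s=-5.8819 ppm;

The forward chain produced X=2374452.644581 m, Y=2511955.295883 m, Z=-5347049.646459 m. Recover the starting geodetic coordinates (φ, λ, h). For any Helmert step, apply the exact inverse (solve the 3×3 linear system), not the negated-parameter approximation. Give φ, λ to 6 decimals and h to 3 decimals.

φ=-57.294755°, λ=46.607752°, h=3810.491 m

start: X=2374452.6446, Y=2511955.2959, Z=-5347049.6465 m
→ Helmert⁻¹: X=2374648.6071, Y=2511801.1525, Z=-5346712.9120
→ geod (Bowring, a=6378206.400): φ=-57.29475500°, λ=46.60775200°, h=3810.4910 m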